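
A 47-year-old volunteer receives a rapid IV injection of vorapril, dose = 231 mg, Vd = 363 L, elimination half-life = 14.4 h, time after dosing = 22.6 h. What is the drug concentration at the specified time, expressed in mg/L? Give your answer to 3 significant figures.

0.214 mg/L

C₀ = Dose / Vd = 231.0 / 363 = 0.6364 mg/L
k = ln2 / t½ = 0.693147 / 14.4 = 0.04814 h⁻¹
C = C₀ · e^(−k·t) = 0.6364 × e^(−0.04814 × 22.6)
  = 0.6364 × 0.3369 = 0.2144 mg/L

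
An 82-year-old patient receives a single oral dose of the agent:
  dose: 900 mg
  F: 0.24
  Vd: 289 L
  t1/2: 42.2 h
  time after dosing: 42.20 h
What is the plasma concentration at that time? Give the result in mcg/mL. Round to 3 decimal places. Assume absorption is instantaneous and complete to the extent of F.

Amount reaching circulation = F × Dose = 0.24 × 900.0 = 216.0 mg
C₀ = F·Dose / Vd = 216.0 / 289 = 0.7474 mg/L
k = ln2 / t½ = 0.693147 / 42.2 = 0.01643 h⁻¹
t / t½ = 42.20 / 42.2 = 1 half-lives
C = C₀ × (1/2)^1 = 0.7474 × 0.5000 = 0.3737 mg/L
(0.3737 mg/L = 0.3737 mcg/mL)

0.374 mcg/mL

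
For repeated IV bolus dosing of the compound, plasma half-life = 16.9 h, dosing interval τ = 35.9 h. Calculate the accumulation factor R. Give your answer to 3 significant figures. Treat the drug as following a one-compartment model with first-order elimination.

1.30

k = ln2 / t½ = 0.693147 / 16.9 = 0.04101 h⁻¹
e^(−kτ) = e^(−0.04101 × 35.9) = 0.2294
Accumulation ratio R = 1 / (1 − e^(−kτ)) = 1 / (1 − 0.2294) = 1.298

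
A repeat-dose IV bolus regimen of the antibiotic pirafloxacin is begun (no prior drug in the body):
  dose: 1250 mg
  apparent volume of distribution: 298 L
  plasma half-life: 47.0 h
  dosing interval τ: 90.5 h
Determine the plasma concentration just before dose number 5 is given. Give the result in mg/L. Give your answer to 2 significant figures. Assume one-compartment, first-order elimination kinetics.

C₀ per dose = Dose / Vd = 1250 / 298 = 4.195 mg/L
k = ln2 / t½ = 0.693147 / 47.0 = 0.01475 h⁻¹
Fraction remaining after one interval: r = e^(−kτ) = e^(−0.01475 × 90.5) = 0.2632
Before dose 5, 4 doses have been given (aged 1τ, 2τ, 3τ, 4τ).
C_trough = C₀ × (r + r² + … + r^4) = C₀ × r(1−r^4)/(1−r)
        = 4.195 × 0.2632 × (1 − 0.004799) / (1 − 0.2632) = 1.491 mg/L

1.5 mg/L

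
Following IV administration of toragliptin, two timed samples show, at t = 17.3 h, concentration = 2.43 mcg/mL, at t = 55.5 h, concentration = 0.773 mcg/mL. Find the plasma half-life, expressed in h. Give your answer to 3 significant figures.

k = ln(C₁/C₂) / (t₂ − t₁) = ln(2.43/0.773) / (55.5 − 17.3)
  = 1.145 / 38.20 = 0.02997 h⁻¹
t½ = ln2 / k = 0.693147 / 0.02997 = 23.13 h

23.1 h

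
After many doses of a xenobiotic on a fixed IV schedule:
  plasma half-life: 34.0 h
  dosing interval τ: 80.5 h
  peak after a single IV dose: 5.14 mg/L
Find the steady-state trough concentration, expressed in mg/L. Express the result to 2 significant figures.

1.2 mg/L

k = ln2 / t½ = 0.693147 / 34.0 = 0.02039 h⁻¹
e^(−kτ) = e^(−0.02039 × 80.5) = 0.1937
Accumulation ratio R = 1 / (1 − e^(−kτ)) = 1 / (1 − 0.1937) = 1.240
Steady-state trough = C₀ × R × e^(−kτ) = 5.14 × 1.240 × 0.1937 = 1.235 mg/L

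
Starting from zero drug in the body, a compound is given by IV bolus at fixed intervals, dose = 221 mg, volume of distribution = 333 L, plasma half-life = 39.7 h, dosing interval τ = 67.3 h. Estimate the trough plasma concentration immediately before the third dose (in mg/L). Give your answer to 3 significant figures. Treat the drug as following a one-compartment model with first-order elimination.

0.268 mg/L

C₀ per dose = Dose / Vd = 221 / 333 = 0.6637 mg/L
k = ln2 / t½ = 0.693147 / 39.7 = 0.01746 h⁻¹
Fraction remaining after one interval: r = e^(−kτ) = e^(−0.01746 × 67.3) = 0.3088
Before dose 3, 2 doses have been given (aged 1τ, 2τ).
C_trough = C₀ × (r + r²) = 0.6637 × (0.3088 + 0.09536) = 0.2682 mg/L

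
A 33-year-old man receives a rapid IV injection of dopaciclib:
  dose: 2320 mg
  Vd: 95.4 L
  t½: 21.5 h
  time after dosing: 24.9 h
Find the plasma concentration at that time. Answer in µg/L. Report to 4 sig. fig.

C₀ = Dose / Vd = 2320 / 95.4 = 24.32 mg/L
k = ln2 / t½ = 0.693147 / 21.5 = 0.03224 h⁻¹
C = C₀ · e^(−k·t) = 24.32 × e^(−0.03224 × 24.9)
  = 24.32 × 0.4481 = 10.90 mg/L
Convert: 10.90 mg/L × 1000 = 10900 µg/L

10900 µg/L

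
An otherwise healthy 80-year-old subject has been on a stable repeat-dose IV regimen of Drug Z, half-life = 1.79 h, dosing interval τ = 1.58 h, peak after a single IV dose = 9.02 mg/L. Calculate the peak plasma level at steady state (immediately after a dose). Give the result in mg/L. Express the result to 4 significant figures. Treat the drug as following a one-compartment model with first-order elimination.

19.71 mg/L

k = ln2 / t½ = 0.693147 / 1.79 = 0.3872 h⁻¹
e^(−kτ) = e^(−0.3872 × 1.58) = 0.5424
Accumulation ratio R = 1 / (1 − e^(−kτ)) = 1 / (1 − 0.5424) = 2.185
Steady-state peak = C₀ × R = 9.02 × 2.185 = 19.71 mg/L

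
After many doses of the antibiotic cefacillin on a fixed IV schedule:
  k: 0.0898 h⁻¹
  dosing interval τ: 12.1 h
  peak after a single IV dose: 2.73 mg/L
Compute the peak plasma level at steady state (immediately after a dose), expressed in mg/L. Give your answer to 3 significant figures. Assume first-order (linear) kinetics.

4.12 mg/L

e^(−kτ) = e^(−0.08980 × 12.1) = 0.3374
Accumulation ratio R = 1 / (1 − e^(−kτ)) = 1 / (1 − 0.3374) = 1.509
Steady-state peak = C₀ × R = 2.73 × 1.509 = 4.120 mg/L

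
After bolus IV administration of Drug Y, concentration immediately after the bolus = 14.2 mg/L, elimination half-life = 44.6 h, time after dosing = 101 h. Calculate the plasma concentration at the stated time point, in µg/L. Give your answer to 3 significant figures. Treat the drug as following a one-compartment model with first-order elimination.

2960 µg/L

k = ln2 / t½ = 0.693147 / 44.6 = 0.01554 h⁻¹
C = C₀ · e^(−k·t) = 14.20 × e^(−0.01554 × 101)
  = 14.20 × 0.2081 = 2.955 mg/L
Convert: 2.955 mg/L × 1000 = 2955 µg/L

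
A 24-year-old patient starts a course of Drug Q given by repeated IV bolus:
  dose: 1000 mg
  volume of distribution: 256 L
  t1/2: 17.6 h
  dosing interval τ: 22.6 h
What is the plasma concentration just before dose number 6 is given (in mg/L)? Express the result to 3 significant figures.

C₀ per dose = Dose / Vd = 1000 / 256 = 3.906 mg/L
k = ln2 / t½ = 0.693147 / 17.6 = 0.03938 h⁻¹
Fraction remaining after one interval: r = e^(−kτ) = e^(−0.03938 × 22.6) = 0.4107
Before dose 6, 5 doses have been given (aged 1τ, 2τ, 3τ, 4τ, 5τ).
C_trough = C₀ × (r + r² + … + r^5) = C₀ × r(1−r^5)/(1−r)
        = 3.906 × 0.4107 × (1 − 0.01168) / (1 − 0.4107) = 2.690 mg/L

2.69 mg/L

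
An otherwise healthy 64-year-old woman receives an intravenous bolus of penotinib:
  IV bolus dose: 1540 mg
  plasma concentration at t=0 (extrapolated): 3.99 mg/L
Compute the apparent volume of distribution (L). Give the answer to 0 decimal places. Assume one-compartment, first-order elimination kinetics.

Vd = Dose / C₀ = 1540 / 3.99 = 386.0 L

386 L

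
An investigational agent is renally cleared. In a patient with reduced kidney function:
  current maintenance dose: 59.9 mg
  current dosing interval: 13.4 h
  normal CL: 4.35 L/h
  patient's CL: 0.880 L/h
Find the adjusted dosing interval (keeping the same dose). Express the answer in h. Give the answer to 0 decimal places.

66 h

To keep the same average steady-state level, dosing rate must scale with clearance.
CL ratio = 0.880 / 4.35 = 0.2023
New interval (same dose) = 13.4 / 0.2023 = 66.24 h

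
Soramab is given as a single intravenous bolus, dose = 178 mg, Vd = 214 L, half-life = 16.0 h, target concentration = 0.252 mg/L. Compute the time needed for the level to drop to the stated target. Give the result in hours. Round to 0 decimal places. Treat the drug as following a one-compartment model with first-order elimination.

28 h

C₀ = Dose / Vd = 178.0 / 214 = 0.8318 mg/L
k = ln2 / t½ = 0.693147 / 16.0 = 0.04332 h⁻¹
t = ln(C₀ / C) / k = ln(0.8318 / 0.252) / 0.04332
  = ln(3.301) / 0.04332 = 1.194 / 0.04332 = 27.56 h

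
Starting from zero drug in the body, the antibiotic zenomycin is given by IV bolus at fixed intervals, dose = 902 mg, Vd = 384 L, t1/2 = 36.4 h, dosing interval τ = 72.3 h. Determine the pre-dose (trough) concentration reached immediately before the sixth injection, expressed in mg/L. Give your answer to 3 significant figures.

0.792 mg/L

C₀ per dose = Dose / Vd = 902 / 384 = 2.349 mg/L
k = ln2 / t½ = 0.693147 / 36.4 = 0.01904 h⁻¹
Fraction remaining after one interval: r = e^(−kτ) = e^(−0.01904 × 72.3) = 0.2524
Before dose 6, 5 doses have been given (aged 1τ, 2τ, 3τ, 4τ, 5τ).
C_trough = C₀ × (r + r² + … + r^5) = C₀ × r(1−r^5)/(1−r)
        = 2.349 × 0.2524 × (1 − 0.001024) / (1 − 0.2524) = 0.7922 mg/L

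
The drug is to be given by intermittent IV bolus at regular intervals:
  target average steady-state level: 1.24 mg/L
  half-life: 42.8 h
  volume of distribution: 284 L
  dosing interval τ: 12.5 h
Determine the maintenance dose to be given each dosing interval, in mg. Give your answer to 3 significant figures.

71.3 mg

k = ln2 / t½ = 0.693147 / 42.8 = 0.01620 h⁻¹
CL = k × Vd = 0.01620 × 284 = 4.601 L/h
At steady state, Dose/τ = Css × CL.
Dose = Css × CL × τ = 1.24 × 4.601 × 12.5 = 71.32 mg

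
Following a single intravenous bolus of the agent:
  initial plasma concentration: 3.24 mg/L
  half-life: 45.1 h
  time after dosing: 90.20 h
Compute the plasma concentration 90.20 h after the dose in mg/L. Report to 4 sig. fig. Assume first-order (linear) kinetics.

0.8100 mg/L

k = ln2 / t½ = 0.693147 / 45.1 = 0.01537 h⁻¹
t / t½ = 90.20 / 45.1 = 2 half-lives
C = C₀ × (1/2)^2 = 3.240 × 0.2500 = 0.8100 mg/L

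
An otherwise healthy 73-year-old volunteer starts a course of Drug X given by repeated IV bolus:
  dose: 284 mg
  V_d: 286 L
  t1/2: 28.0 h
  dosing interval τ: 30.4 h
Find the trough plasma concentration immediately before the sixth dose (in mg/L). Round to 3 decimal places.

C₀ per dose = Dose / Vd = 284 / 286 = 0.9930 mg/L
k = ln2 / t½ = 0.693147 / 28.0 = 0.02476 h⁻¹
Fraction remaining after one interval: r = e^(−kτ) = e^(−0.02476 × 30.4) = 0.4711
Before dose 6, 5 doses have been given (aged 1τ, 2τ, 3τ, 4τ, 5τ).
C_trough = C₀ × (r + r² + … + r^5) = C₀ × r(1−r^5)/(1−r)
        = 0.9930 × 0.4711 × (1 − 0.02320) / (1 − 0.4711) = 0.8640 mg/L

0.864 mg/L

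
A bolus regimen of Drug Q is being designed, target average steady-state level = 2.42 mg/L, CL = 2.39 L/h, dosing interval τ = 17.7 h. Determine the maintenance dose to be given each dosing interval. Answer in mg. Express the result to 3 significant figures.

At steady state, Dose/τ = Css × CL.
Dose = Css × CL × τ = 2.42 × 2.390 × 17.7 = 102.4 mg

102 mg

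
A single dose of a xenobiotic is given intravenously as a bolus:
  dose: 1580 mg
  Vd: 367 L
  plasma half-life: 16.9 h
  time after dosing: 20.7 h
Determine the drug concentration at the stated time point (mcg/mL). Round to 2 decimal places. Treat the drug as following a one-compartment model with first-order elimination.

1.84 mcg/mL

C₀ = Dose / Vd = 1580 / 367 = 4.305 mg/L
k = ln2 / t½ = 0.693147 / 16.9 = 0.04101 h⁻¹
C = C₀ · e^(−k·t) = 4.305 × e^(−0.04101 × 20.7)
  = 4.305 × 0.4279 = 1.842 mg/L
(1.842 mg/L = 1.842 mcg/mL)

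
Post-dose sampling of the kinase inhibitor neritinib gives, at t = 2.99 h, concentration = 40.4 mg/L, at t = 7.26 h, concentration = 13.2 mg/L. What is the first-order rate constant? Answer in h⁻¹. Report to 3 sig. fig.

k = ln(C₁/C₂) / (t₂ − t₁) = ln(40.4/13.2) / (7.26 − 2.99)
  = 1.119 / 4.270 = 0.2621 h⁻¹

0.262 h⁻¹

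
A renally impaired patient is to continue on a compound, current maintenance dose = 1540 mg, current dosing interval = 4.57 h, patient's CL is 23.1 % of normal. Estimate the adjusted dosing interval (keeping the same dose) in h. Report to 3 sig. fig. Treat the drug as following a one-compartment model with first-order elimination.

19.8 h

To keep the same average steady-state level, dosing rate must scale with clearance.
CL ratio = 23.1 / 100 = 0.2310
New interval (same dose) = 4.57 / 0.2310 = 19.78 h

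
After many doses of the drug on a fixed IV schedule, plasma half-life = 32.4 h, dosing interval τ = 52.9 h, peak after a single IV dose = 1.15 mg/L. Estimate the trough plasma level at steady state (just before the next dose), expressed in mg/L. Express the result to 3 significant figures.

k = ln2 / t½ = 0.693147 / 32.4 = 0.02139 h⁻¹
e^(−kτ) = e^(−0.02139 × 52.9) = 0.3225
Accumulation ratio R = 1 / (1 − e^(−kτ)) = 1 / (1 − 0.3225) = 1.476
Steady-state trough = C₀ × R × e^(−kτ) = 1.15 × 1.476 × 0.3225 = 0.5474 mg/L

0.547 mg/L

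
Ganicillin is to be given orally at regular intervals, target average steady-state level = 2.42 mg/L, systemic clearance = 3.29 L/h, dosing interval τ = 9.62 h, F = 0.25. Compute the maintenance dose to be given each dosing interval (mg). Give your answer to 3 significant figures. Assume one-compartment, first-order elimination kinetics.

306 mg

At steady state, F × (Dose/τ) = Css × CL.
Dose = Css × CL × τ / F = 2.42 × 3.290 × 9.62 / 0.25 = 306.4 mg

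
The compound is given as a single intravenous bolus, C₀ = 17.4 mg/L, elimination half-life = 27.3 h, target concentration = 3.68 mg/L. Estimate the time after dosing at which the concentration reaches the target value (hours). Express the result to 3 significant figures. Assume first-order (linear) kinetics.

61.2 h

k = ln2 / t½ = 0.693147 / 27.3 = 0.02539 h⁻¹
t = ln(C₀ / C) / k = ln(17.40 / 3.68) / 0.02539
  = ln(4.728) / 0.02539 = 1.554 / 0.02539 = 61.21 h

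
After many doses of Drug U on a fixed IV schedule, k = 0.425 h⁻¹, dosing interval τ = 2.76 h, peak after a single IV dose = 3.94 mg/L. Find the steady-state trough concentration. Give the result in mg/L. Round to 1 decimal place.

e^(−kτ) = e^(−0.4250 × 2.76) = 0.3094
Accumulation ratio R = 1 / (1 − e^(−kτ)) = 1 / (1 − 0.3094) = 1.448
Steady-state trough = C₀ × R × e^(−kτ) = 3.94 × 1.448 × 0.3094 = 1.765 mg/L

1.8 mg/L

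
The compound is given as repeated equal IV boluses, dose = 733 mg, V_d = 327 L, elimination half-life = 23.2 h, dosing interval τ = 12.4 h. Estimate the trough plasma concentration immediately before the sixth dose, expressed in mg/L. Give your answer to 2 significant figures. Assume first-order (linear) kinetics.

4.2 mg/L

C₀ per dose = Dose / Vd = 733 / 327 = 2.242 mg/L
k = ln2 / t½ = 0.693147 / 23.2 = 0.02988 h⁻¹
Fraction remaining after one interval: r = e^(−kτ) = e^(−0.02988 × 12.4) = 0.6904
Before dose 6, 5 doses have been given (aged 1τ, 2τ, 3τ, 4τ, 5τ).
C_trough = C₀ × (r + r² + … + r^5) = C₀ × r(1−r^5)/(1−r)
        = 2.242 × 0.6904 × (1 − 0.1569) / (1 − 0.6904) = 4.215 mg/L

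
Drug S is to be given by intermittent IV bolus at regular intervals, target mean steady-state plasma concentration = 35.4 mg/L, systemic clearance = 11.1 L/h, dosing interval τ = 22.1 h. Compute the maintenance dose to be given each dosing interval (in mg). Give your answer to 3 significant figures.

8680 mg

At steady state, Dose/τ = Css × CL.
Dose = Css × CL × τ = 35.4 × 11.10 × 22.1 = 8684 mg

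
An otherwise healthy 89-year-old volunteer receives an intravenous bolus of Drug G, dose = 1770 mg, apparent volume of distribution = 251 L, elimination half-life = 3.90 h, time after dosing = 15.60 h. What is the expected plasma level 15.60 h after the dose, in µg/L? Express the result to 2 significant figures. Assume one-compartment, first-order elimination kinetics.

C₀ = Dose / Vd = 1770 / 251 = 7.052 mg/L
k = ln2 / t½ = 0.693147 / 3.90 = 0.1777 h⁻¹
t / t½ = 15.60 / 3.90 = 4 half-lives
C = C₀ × (1/2)^4 = 7.052 × 0.06250 = 0.4408 mg/L
Convert: 0.4408 mg/L × 1000 = 440.8 µg/L

440 µg/L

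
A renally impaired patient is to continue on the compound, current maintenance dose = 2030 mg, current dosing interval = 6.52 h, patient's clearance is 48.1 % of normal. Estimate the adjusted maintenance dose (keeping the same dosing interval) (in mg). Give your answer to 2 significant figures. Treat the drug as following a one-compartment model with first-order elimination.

980 mg

To keep the same average steady-state level, dosing rate must scale with clearance.
CL ratio = 48.1 / 100 = 0.4810
New dose (same interval) = 2030 × 0.4810 = 976.4 mg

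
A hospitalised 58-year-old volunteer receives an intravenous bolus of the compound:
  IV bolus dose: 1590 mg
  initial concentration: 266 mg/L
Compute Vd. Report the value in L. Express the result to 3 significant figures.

Vd = Dose / C₀ = 1590 / 266 = 5.977 L

5.98 L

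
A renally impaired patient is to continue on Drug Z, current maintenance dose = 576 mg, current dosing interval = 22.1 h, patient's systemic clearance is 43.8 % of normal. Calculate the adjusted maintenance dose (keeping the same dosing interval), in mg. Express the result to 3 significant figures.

To keep the same average steady-state level, dosing rate must scale with clearance.
CL ratio = 43.8 / 100 = 0.4380
New dose (same interval) = 576 × 0.4380 = 252.3 mg

252 mg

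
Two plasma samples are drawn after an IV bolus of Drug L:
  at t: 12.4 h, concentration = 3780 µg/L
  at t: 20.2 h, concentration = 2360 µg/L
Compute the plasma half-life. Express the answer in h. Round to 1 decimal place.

k = ln(C₁/C₂) / (t₂ − t₁) = ln(3780/2360) / (20.2 − 12.4)
  = 0.4711 / 7.800 = 0.06040 h⁻¹
t½ = ln2 / k = 0.693147 / 0.06040 = 11.48 h

11.5 h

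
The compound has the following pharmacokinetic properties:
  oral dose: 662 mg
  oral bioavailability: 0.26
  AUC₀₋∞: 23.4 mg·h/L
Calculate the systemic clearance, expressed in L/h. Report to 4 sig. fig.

7.356 L/h

CL = F·Dose / AUC = 0.26 × 662 / 23.4 = 7.356 L/h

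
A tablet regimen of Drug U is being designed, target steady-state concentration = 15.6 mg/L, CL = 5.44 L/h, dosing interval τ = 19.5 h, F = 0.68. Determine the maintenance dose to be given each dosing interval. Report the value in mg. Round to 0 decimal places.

At steady state, F × (Dose/τ) = Css × CL.
Dose = Css × CL × τ / F = 15.6 × 5.440 × 19.5 / 0.68 = 2434 mg

2434 mg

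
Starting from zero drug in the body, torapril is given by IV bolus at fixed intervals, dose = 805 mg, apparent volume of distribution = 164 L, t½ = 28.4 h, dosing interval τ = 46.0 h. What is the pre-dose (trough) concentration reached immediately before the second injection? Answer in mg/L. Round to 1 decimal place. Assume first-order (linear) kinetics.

1.6 mg/L

C₀ per dose = Dose / Vd = 805 / 164 = 4.909 mg/L
k = ln2 / t½ = 0.693147 / 28.4 = 0.02441 h⁻¹
Fraction remaining after one interval: r = e^(−kτ) = e^(−0.02441 × 46.0) = 0.3253
Before dose 2, 1 dose has been given (aged 1τ).
C_trough = C₀ × r = 4.909 × 0.3253 = 1.597 mg/L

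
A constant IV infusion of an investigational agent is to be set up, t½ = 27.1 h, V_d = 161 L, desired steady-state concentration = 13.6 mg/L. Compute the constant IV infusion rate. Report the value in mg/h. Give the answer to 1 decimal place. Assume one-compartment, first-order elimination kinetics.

k = ln2 / t½ = 0.693147 / 27.1 = 0.02558 h⁻¹
CL = k × Vd = 0.02558 × 161 = 4.118 L/h
At steady state, infusion rate R₀ = Css × CL = 13.6 × 4.118 = 56.00 mg/h

56.0 mg/h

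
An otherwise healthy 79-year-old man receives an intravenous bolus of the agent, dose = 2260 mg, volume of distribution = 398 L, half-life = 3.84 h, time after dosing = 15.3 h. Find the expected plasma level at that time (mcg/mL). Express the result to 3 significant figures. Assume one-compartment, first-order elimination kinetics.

0.359 mcg/mL

C₀ = Dose / Vd = 2260 / 398 = 5.678 mg/L
k = ln2 / t½ = 0.693147 / 3.84 = 0.1805 h⁻¹
C = C₀ · e^(−k·t) = 5.678 × e^(−0.1805 × 15.3)
  = 5.678 × 0.06319 = 0.3588 mg/L
(0.3588 mg/L = 0.3588 mcg/mL)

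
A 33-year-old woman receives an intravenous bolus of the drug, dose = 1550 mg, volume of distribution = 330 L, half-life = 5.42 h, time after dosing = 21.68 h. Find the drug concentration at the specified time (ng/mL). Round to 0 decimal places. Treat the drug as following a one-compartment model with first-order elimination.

C₀ = Dose / Vd = 1550 / 330 = 4.697 mg/L
k = ln2 / t½ = 0.693147 / 5.42 = 0.1279 h⁻¹
t / t½ = 21.68 / 5.42 = 4 half-lives
C = C₀ × (1/2)^4 = 4.697 × 0.06250 = 0.2936 mg/L
Convert: 0.2936 mg/L × 1000 = 293.6 ng/mL

294 ng/mL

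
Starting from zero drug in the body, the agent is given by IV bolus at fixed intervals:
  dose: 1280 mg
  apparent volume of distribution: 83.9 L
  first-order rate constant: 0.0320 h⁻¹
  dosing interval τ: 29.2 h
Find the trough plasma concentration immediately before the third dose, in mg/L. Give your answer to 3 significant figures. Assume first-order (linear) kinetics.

C₀ per dose = Dose / Vd = 1280 / 83.9 = 15.26 mg/L
Fraction remaining after one interval: r = e^(−kτ) = e^(−0.03200 × 29.2) = 0.3928
Before dose 3, 2 doses have been given (aged 1τ, 2τ).
C_trough = C₀ × (r + r²) = 15.26 × (0.3928 + 0.1543) = 8.349 mg/L

8.35 mg/L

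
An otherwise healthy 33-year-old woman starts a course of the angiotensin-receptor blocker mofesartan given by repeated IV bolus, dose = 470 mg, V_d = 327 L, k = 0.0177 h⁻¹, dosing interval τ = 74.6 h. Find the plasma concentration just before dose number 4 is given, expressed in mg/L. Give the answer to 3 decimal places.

C₀ per dose = Dose / Vd = 470 / 327 = 1.437 mg/L
Fraction remaining after one interval: r = e^(−kτ) = e^(−0.01770 × 74.6) = 0.2670
Before dose 4, 3 doses have been given (aged 1τ, 2τ, 3τ).
C_trough = C₀ × (r + r² + … + r^3) = C₀ × r(1−r^3)/(1−r)
        = 1.437 × 0.2670 × (1 − 0.01903) / (1 − 0.2670) = 0.5135 mg/L

0.514 mg/L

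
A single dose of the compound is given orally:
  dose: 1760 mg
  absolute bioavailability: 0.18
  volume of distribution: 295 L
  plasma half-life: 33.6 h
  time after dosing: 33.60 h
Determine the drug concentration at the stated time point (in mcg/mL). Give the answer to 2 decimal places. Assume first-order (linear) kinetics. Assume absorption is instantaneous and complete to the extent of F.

0.54 mcg/mL

Amount reaching circulation = F × Dose = 0.18 × 1760 = 316.8 mg
C₀ = F·Dose / Vd = 316.8 / 295 = 1.074 mg/L
k = ln2 / t½ = 0.693147 / 33.6 = 0.02063 h⁻¹
t / t½ = 33.60 / 33.6 = 1 half-lives
C = C₀ × (1/2)^1 = 1.074 × 0.5000 = 0.5370 mg/L
(0.5370 mg/L = 0.5370 mcg/mL)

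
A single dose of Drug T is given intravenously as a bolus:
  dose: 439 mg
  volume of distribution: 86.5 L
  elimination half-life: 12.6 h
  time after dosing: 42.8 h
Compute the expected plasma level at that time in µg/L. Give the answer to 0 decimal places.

482 µg/L

C₀ = Dose / Vd = 439.0 / 86.5 = 5.075 mg/L
k = ln2 / t½ = 0.693147 / 12.6 = 0.05501 h⁻¹
C = C₀ · e^(−k·t) = 5.075 × e^(−0.05501 × 42.8)
  = 5.075 × 0.09495 = 0.4819 mg/L
Convert: 0.4819 mg/L × 1000 = 481.9 µg/L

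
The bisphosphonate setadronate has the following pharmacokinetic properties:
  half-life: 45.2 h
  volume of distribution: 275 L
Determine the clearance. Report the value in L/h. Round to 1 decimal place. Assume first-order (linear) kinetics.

4.2 L/h

k = ln2 / t½ = 0.693147 / 45.2 = 0.01534 h⁻¹
CL = k × Vd = 0.01534 × 275 = 4.219 L/h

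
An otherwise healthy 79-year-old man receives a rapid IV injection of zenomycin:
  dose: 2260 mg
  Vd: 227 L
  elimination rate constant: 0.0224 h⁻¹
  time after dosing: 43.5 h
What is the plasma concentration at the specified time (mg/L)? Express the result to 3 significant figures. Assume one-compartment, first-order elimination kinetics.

C₀ = Dose / Vd = 2260 / 227 = 9.956 mg/L
C = C₀ · e^(−k·t) = 9.956 × e^(−0.02240 × 43.5)
  = 9.956 × 0.3774 = 3.757 mg/L

3.76 mg/L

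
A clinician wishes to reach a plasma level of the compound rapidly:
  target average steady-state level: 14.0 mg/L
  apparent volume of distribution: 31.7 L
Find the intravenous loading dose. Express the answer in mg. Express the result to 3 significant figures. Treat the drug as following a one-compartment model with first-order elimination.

LD = Css × Vd = 14.0 × 31.7 = 443.8 mg

444 mg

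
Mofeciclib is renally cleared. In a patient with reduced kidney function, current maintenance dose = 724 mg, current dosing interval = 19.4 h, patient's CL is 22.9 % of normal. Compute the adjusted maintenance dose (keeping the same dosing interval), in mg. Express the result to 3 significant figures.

To keep the same average steady-state level, dosing rate must scale with clearance.
CL ratio = 22.9 / 100 = 0.2290
New dose (same interval) = 724 × 0.2290 = 165.8 mg

166 mg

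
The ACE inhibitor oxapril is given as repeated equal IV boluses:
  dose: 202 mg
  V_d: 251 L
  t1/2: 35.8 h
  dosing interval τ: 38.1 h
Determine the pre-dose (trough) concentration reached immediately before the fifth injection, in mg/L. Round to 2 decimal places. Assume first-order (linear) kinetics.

C₀ per dose = Dose / Vd = 202 / 251 = 0.8048 mg/L
k = ln2 / t½ = 0.693147 / 35.8 = 0.01936 h⁻¹
Fraction remaining after one interval: r = e^(−kτ) = e^(−0.01936 × 38.1) = 0.4783
Before dose 5, 4 doses have been given (aged 1τ, 2τ, 3τ, 4τ).
C_trough = C₀ × (r + r² + … + r^4) = C₀ × r(1−r^4)/(1−r)
        = 0.8048 × 0.4783 × (1 − 0.05234) / (1 − 0.4783) = 0.6992 mg/L

0.70 mg/L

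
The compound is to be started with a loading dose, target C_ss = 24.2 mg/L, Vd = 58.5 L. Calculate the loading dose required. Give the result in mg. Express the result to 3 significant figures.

1420 mg

LD = Css × Vd = 24.2 × 58.5 = 1416 mg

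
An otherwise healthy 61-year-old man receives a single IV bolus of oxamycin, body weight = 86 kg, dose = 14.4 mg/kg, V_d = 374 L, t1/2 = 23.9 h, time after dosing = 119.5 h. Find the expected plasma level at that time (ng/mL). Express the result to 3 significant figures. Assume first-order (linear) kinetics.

103 ng/mL

Total dose = 14.4 × 86 = 1238 mg
C₀ = Dose / Vd = 1238 / 374 = 3.310 mg/L
k = ln2 / t½ = 0.693147 / 23.9 = 0.02900 h⁻¹
t / t½ = 119.5 / 23.9 = 5 half-lives
C = C₀ × (1/2)^5 = 3.310 × 0.03125 = 0.1034 mg/L
Convert: 0.1034 mg/L × 1000 = 103.4 ng/mL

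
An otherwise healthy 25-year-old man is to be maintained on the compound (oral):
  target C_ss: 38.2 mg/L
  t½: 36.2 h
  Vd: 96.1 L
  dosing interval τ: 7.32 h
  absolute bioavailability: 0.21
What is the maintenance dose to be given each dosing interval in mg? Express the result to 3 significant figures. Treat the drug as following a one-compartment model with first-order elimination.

2450 mg

k = ln2 / t½ = 0.693147 / 36.2 = 0.01915 h⁻¹
CL = k × Vd = 0.01915 × 96.1 = 1.840 L/h
At steady state, F × (Dose/τ) = Css × CL.
Dose = Css × CL × τ / F = 38.2 × 1.840 × 7.32 / 0.21 = 2450 mg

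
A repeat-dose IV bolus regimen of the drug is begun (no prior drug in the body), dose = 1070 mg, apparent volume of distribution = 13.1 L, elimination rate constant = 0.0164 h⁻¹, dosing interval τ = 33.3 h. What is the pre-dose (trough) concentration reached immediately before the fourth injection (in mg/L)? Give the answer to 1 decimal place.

C₀ per dose = Dose / Vd = 1070 / 13.1 = 81.68 mg/L
Fraction remaining after one interval: r = e^(−kτ) = e^(−0.01640 × 33.3) = 0.5792
Before dose 4, 3 doses have been given (aged 1τ, 2τ, 3τ).
C_trough = C₀ × (r + r² + … + r^3) = C₀ × r(1−r^3)/(1−r)
        = 81.68 × 0.5792 × (1 − 0.1943) / (1 − 0.5792) = 90.58 mg/L

90.6 mg/L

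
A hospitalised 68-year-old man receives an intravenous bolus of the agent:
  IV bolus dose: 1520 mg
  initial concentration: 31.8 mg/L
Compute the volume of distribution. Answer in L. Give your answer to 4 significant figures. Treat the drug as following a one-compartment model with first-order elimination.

47.80 L

Vd = Dose / C₀ = 1520 / 31.8 = 47.80 L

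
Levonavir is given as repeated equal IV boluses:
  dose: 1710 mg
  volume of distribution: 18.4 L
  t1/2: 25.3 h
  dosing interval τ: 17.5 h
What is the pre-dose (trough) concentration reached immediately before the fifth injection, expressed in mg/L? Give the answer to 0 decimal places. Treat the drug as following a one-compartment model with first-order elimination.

129 mg/L

C₀ per dose = Dose / Vd = 1710 / 18.4 = 92.93 mg/L
k = ln2 / t½ = 0.693147 / 25.3 = 0.02740 h⁻¹
Fraction remaining after one interval: r = e^(−kτ) = e^(−0.02740 × 17.5) = 0.6191
Before dose 5, 4 doses have been given (aged 1τ, 2τ, 3τ, 4τ).
C_trough = C₀ × (r + r² + … + r^4) = C₀ × r(1−r^4)/(1−r)
        = 92.93 × 0.6191 × (1 − 0.1469) / (1 − 0.6191) = 128.9 mg/L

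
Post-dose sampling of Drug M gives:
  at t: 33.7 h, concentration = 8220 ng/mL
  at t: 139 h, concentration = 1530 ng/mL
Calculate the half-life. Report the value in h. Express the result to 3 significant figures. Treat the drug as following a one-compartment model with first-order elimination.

43.4 h

k = ln(C₁/C₂) / (t₂ − t₁) = ln(8220/1530) / (139 − 33.7)
  = 1.681 / 105.3 = 0.01596 h⁻¹
t½ = ln2 / k = 0.693147 / 0.01596 = 43.43 h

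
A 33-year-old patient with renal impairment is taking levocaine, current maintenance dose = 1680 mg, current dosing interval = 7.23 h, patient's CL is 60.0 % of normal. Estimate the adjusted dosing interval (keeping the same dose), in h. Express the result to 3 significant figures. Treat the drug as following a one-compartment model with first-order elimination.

12.1 h

To keep the same average steady-state level, dosing rate must scale with clearance.
CL ratio = 60.0 / 100 = 0.6000
New interval (same dose) = 7.23 / 0.6000 = 12.05 h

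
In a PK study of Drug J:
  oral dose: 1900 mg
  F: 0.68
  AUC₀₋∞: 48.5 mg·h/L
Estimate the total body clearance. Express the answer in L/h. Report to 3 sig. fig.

26.6 L/h

CL = F·Dose / AUC = 0.68 × 1900 / 48.5 = 26.64 L/h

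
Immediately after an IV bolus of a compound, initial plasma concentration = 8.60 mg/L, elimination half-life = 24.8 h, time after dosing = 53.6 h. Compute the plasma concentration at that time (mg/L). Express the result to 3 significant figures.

k = ln2 / t½ = 0.693147 / 24.8 = 0.02795 h⁻¹
C = C₀ · e^(−k·t) = 8.600 × e^(−0.02795 × 53.6)
  = 8.600 × 0.2236 = 1.923 mg/L

1.92 mg/L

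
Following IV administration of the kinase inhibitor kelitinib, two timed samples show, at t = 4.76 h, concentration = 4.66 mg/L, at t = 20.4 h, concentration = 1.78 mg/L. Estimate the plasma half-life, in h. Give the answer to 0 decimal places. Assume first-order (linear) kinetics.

11 h

k = ln(C₁/C₂) / (t₂ − t₁) = ln(4.66/1.78) / (20.4 − 4.76)
  = 0.9624 / 15.64 = 0.06153 h⁻¹
t½ = ln2 / k = 0.693147 / 0.06153 = 11.27 h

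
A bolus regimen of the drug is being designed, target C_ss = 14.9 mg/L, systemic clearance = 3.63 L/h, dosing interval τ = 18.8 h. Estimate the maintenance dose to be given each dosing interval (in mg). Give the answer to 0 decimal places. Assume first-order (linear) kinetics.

At steady state, Dose/τ = Css × CL.
Dose = Css × CL × τ = 14.9 × 3.630 × 18.8 = 1017 mg

1017 mg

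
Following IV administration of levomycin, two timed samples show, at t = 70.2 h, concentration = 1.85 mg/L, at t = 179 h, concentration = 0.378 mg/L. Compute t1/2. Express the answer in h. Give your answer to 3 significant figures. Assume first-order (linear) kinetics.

k = ln(C₁/C₂) / (t₂ − t₁) = ln(1.85/0.378) / (179 − 70.2)
  = 1.588 / 108.8 = 0.01460 h⁻¹
t½ = ln2 / k = 0.693147 / 0.01460 = 47.48 h

47.5 h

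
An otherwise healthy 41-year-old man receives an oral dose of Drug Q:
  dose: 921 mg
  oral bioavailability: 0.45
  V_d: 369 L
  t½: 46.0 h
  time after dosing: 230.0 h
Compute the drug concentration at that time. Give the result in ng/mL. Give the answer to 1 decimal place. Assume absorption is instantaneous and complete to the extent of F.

35.1 ng/mL

Amount reaching circulation = F × Dose = 0.45 × 921.0 = 414.5 mg
C₀ = F·Dose / Vd = 414.5 / 369 = 1.123 mg/L
k = ln2 / t½ = 0.693147 / 46.0 = 0.01507 h⁻¹
t / t½ = 230.0 / 46.0 = 5 half-lives
C = C₀ × (1/2)^5 = 1.123 × 0.03125 = 0.03509 mg/L
Convert: 0.03509 mg/L × 1000 = 35.09 ng/mL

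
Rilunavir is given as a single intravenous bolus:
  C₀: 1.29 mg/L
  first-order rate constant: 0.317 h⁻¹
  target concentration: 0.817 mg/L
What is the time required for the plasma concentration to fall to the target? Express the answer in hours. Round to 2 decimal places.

1.44 h

t = ln(C₀ / C) / k = ln(1.290 / 0.817) / 0.3170
  = ln(1.579) / 0.3170 = 0.4568 / 0.3170 = 1.441 h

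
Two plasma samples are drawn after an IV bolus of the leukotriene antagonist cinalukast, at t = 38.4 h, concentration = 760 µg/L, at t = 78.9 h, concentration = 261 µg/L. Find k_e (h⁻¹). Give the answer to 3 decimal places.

k = ln(C₁/C₂) / (t₂ − t₁) = ln(760/261) / (78.9 − 38.4)
  = 1.069 / 40.50 = 0.02640 h⁻¹

0.026 h⁻¹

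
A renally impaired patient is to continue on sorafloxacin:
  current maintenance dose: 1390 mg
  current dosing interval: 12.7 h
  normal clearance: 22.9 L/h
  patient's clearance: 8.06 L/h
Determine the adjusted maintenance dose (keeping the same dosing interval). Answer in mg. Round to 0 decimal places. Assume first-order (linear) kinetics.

To keep the same average steady-state level, dosing rate must scale with clearance.
CL ratio = 8.06 / 22.9 = 0.3520
New dose (same interval) = 1390 × 0.3520 = 489.3 mg

489 mg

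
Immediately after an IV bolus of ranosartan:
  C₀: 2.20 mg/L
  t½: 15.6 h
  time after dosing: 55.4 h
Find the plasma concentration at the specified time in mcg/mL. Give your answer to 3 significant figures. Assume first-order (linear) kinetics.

k = ln2 / t½ = 0.693147 / 15.6 = 0.04443 h⁻¹
C = C₀ · e^(−k·t) = 2.200 × e^(−0.04443 × 55.4)
  = 2.200 × 0.08531 = 0.1877 mg/L
(0.1877 mg/L = 0.1877 mcg/mL)

0.188 mcg/mL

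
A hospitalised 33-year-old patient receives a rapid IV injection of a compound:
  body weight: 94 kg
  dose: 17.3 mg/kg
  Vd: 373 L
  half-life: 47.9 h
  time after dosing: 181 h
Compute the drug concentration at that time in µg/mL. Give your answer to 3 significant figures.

0.318 µg/mL

Total dose = 17.3 × 94 = 1626 mg
C₀ = Dose / Vd = 1626 / 373 = 4.359 mg/L
k = ln2 / t½ = 0.693147 / 47.9 = 0.01447 h⁻¹
C = C₀ · e^(−k·t) = 4.359 × e^(−0.01447 × 181)
  = 4.359 × 0.07287 = 0.3176 mg/L
(0.3176 mg/L = 0.3176 µg/mL)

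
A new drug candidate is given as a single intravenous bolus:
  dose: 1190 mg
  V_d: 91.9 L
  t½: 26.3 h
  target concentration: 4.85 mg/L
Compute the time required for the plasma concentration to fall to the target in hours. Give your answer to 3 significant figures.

C₀ = Dose / Vd = 1190 / 91.9 = 12.95 mg/L
k = ln2 / t½ = 0.693147 / 26.3 = 0.02636 h⁻¹
t = ln(C₀ / C) / k = ln(12.95 / 4.85) / 0.02636
  = ln(2.670) / 0.02636 = 0.9821 / 0.02636 = 37.26 h

37.3 h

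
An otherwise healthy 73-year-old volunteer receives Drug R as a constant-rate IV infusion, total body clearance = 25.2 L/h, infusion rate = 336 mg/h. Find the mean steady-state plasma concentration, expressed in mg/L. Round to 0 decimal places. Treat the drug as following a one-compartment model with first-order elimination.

13 mg/L

At steady state Css = R₀ / CL = 336 / 25.20 = 13.33 mg/L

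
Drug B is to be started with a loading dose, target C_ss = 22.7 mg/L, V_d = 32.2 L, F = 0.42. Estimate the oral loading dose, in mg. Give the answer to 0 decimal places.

LD = Css × Vd / F = 22.7 × 32.2 / 0.42 = 1740 mg

1740 mg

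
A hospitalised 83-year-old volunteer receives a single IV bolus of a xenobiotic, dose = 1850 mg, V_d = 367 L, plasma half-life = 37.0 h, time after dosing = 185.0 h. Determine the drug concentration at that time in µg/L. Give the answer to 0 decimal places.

C₀ = Dose / Vd = 1850 / 367 = 5.041 mg/L
k = ln2 / t½ = 0.693147 / 37.0 = 0.01873 h⁻¹
t / t½ = 185.0 / 37.0 = 5 half-lives
C = C₀ × (1/2)^5 = 5.041 × 0.03125 = 0.1575 mg/L
Convert: 0.1575 mg/L × 1000 = 157.5 µg/L

158 µg/L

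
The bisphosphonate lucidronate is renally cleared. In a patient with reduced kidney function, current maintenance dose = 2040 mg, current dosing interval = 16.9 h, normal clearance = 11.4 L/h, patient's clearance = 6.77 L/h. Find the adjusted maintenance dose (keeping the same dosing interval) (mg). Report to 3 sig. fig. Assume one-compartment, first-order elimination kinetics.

1210 mg

To keep the same average steady-state level, dosing rate must scale with clearance.
CL ratio = 6.77 / 11.4 = 0.5939
New dose (same interval) = 2040 × 0.5939 = 1212 mg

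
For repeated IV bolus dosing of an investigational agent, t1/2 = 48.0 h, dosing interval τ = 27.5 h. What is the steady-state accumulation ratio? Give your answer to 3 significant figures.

3.05

k = ln2 / t½ = 0.693147 / 48.0 = 0.01444 h⁻¹
e^(−kτ) = e^(−0.01444 × 27.5) = 0.6723
Accumulation ratio R = 1 / (1 − e^(−kτ)) = 1 / (1 − 0.6723) = 3.052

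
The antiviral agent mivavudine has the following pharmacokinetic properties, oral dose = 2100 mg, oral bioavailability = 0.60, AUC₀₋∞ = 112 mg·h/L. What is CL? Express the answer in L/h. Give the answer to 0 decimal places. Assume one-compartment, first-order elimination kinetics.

CL = F·Dose / AUC = 0.60 × 2100 / 112 = 11.25 L/h

11 L/h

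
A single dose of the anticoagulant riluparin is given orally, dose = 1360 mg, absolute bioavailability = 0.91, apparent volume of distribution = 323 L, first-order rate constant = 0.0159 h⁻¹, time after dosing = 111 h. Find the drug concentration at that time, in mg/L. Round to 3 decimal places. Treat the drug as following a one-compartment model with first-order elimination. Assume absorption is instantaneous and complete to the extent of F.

Amount reaching circulation = F × Dose = 0.91 × 1360 = 1238 mg
C₀ = F·Dose / Vd = 1238 / 323 = 3.833 mg/L
C = C₀ · e^(−k·t) = 3.833 × e^(−0.01590 × 111)
  = 3.833 × 0.1712 = 0.6562 mg/L

0.656 mg/L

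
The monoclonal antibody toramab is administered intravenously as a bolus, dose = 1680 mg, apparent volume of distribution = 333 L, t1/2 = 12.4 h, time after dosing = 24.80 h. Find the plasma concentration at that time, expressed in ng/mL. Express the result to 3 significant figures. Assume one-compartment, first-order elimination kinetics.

1260 ng/mL

C₀ = Dose / Vd = 1680 / 333 = 5.045 mg/L
k = ln2 / t½ = 0.693147 / 12.4 = 0.05590 h⁻¹
t / t½ = 24.80 / 12.4 = 2 half-lives
C = C₀ × (1/2)^2 = 5.045 × 0.2500 = 1.261 mg/L
Convert: 1.261 mg/L × 1000 = 1261 ng/mL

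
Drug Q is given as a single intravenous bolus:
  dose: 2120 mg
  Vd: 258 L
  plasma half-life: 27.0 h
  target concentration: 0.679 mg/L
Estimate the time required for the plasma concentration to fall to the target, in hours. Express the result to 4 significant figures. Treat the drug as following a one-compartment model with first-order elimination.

97.12 h

C₀ = Dose / Vd = 2120 / 258 = 8.217 mg/L
k = ln2 / t½ = 0.693147 / 27.0 = 0.02567 h⁻¹
t = ln(C₀ / C) / k = ln(8.217 / 0.679) / 0.02567
  = ln(12.10) / 0.02567 = 2.493 / 0.02567 = 97.12 h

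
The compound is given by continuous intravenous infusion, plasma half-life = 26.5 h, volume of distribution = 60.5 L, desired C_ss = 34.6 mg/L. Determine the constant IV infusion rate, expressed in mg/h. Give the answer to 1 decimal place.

54.8 mg/h

k = ln2 / t½ = 0.693147 / 26.5 = 0.02616 h⁻¹
CL = k × Vd = 0.02616 × 60.5 = 1.583 L/h
At steady state, infusion rate R₀ = Css × CL = 34.6 × 1.583 = 54.77 mg/h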